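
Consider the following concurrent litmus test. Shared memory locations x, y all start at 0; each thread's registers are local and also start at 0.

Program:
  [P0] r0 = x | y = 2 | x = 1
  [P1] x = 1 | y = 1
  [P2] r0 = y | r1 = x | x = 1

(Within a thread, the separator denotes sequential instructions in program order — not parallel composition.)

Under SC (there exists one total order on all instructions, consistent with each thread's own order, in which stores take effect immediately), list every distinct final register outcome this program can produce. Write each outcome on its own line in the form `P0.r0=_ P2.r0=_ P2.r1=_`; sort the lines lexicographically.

outcome vector order: (P0.r0,P2.r0,P2.r1)
|SC outcomes| = 9

P0.r0=0 P2.r0=0 P2.r1=0
P0.r0=0 P2.r0=0 P2.r1=1
P0.r0=0 P2.r0=1 P2.r1=1
P0.r0=0 P2.r0=2 P2.r1=0
P0.r0=0 P2.r0=2 P2.r1=1
P0.r0=1 P2.r0=0 P2.r1=0
P0.r0=1 P2.r0=0 P2.r1=1
P0.r0=1 P2.r0=1 P2.r1=1
P0.r0=1 P2.r0=2 P2.r1=1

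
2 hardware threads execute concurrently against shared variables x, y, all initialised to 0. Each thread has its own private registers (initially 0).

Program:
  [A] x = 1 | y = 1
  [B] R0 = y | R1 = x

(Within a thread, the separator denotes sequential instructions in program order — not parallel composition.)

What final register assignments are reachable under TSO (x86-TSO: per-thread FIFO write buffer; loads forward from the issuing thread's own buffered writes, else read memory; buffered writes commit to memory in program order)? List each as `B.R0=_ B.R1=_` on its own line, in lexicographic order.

B.R0=0 B.R1=0
B.R0=0 B.R1=1
B.R0=1 B.R1=1

outcome vector order: (B.R0,B.R1)
|TSO outcomes| = 3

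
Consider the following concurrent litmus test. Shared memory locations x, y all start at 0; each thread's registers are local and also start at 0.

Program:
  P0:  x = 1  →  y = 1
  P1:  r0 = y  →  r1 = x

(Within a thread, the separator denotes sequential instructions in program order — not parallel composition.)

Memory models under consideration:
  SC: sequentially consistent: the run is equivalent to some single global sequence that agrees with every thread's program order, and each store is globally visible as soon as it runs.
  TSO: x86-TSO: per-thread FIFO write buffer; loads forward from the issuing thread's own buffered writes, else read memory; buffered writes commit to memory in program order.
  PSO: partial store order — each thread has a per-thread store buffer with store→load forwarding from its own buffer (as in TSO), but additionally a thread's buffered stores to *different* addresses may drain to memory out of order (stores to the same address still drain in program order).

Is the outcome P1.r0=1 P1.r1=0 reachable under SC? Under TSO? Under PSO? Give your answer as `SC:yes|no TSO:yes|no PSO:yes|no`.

outcome vector order: (P1.r0,P1.r1)
[SC] allowed = {00; 01; 11}
[TSO] allowed = {00; 01; 11}
[PSO] allowed = {00; 01; 10; 11}
target 10 ∈ {PSO}

SC:no TSO:no PSO:yes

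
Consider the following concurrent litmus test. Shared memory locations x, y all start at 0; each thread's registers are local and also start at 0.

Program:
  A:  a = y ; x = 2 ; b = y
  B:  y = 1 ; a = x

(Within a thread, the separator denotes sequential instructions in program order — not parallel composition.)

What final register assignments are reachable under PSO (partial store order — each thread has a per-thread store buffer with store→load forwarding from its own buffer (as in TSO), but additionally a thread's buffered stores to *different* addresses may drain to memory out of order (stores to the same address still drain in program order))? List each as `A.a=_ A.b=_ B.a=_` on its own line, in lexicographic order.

outcome vector order: (A.a,A.b,B.a)
|PSO outcomes| = 6

A.a=0 A.b=0 B.a=0
A.a=0 A.b=0 B.a=2
A.a=0 A.b=1 B.a=0
A.a=0 A.b=1 B.a=2
A.a=1 A.b=1 B.a=0
A.a=1 A.b=1 B.a=2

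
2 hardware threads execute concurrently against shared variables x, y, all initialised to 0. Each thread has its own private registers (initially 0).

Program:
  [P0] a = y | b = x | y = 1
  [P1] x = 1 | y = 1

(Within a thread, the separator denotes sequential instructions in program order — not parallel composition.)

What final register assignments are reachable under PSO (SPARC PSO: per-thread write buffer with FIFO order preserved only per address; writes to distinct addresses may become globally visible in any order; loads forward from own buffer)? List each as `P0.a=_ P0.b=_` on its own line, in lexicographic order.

P0.a=0 P0.b=0
P0.a=0 P0.b=1
P0.a=1 P0.b=0
P0.a=1 P0.b=1

outcome vector order: (P0.a,P0.b)
|PSO outcomes| = 4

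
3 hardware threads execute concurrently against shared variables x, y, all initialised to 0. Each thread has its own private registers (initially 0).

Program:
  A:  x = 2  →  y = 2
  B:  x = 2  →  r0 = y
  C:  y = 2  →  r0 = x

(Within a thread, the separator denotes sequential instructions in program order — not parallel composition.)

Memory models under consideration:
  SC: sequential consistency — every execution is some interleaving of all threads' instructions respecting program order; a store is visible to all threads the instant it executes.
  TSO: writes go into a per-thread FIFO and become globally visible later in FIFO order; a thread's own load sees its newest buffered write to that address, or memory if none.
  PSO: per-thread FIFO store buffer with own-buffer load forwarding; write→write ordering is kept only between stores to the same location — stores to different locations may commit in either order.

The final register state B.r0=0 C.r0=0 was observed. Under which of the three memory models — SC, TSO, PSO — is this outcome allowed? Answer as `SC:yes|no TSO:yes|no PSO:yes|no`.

outcome vector order: (B.r0,C.r0)
under SC → 0/2 2/0 2/2
under TSO → 0/0 0/2 2/0 2/2
under PSO → 0/0 0/2 2/0 2/2
target 0/0 ∈ {TSO,PSO}

SC:no TSO:yes PSO:yes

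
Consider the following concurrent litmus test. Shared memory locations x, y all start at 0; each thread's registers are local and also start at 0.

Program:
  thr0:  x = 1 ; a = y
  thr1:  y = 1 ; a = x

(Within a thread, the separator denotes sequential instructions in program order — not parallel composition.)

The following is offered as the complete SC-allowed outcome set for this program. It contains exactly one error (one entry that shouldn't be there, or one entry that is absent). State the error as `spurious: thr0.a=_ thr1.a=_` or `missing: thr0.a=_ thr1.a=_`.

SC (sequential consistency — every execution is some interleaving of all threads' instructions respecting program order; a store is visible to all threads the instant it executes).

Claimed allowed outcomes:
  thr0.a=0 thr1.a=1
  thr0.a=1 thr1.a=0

missing: thr0.a=1 thr1.a=1

outcome vector order: (thr0.a,thr1.a)
SC: 3 outcomes — {0/1 1/0 1/1}
SC∖claimed = {1/1}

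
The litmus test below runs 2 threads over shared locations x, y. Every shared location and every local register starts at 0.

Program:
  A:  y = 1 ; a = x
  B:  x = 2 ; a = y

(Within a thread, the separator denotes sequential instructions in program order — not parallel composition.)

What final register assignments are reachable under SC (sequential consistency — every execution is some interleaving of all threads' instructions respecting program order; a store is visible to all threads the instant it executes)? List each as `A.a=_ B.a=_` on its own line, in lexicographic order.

A.a=0 B.a=1
A.a=2 B.a=0
A.a=2 B.a=1

outcome vector order: (A.a,B.a)
|SC outcomes| = 3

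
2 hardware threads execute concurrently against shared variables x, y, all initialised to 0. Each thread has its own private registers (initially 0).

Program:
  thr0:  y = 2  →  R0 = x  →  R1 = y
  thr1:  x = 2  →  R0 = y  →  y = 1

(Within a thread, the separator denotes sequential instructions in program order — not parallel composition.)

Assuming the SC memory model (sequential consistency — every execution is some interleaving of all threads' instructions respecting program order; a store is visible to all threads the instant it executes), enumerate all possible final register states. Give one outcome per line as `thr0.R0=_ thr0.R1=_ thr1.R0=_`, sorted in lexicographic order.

outcome vector order: (thr0.R0,thr0.R1,thr1.R0)
|SC outcomes| = 6

thr0.R0=0 thr0.R1=1 thr1.R0=2
thr0.R0=0 thr0.R1=2 thr1.R0=2
thr0.R0=2 thr0.R1=1 thr1.R0=0
thr0.R0=2 thr0.R1=1 thr1.R0=2
thr0.R0=2 thr0.R1=2 thr1.R0=0
thr0.R0=2 thr0.R1=2 thr1.R0=2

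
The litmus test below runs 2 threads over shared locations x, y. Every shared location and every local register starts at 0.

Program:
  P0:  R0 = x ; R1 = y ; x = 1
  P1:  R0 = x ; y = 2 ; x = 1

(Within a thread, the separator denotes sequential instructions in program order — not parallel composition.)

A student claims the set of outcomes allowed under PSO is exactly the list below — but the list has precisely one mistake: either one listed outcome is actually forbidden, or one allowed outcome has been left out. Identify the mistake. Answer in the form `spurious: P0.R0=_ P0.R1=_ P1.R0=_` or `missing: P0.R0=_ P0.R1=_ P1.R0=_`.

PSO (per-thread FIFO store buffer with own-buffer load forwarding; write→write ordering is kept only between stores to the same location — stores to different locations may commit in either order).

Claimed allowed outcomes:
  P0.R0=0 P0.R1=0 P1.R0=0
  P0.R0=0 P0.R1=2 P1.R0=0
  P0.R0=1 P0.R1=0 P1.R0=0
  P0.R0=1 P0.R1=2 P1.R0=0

outcome vector order: (P0.R0,P0.R1,P1.R0)
[PSO] allowed = {000, 001, 020, 100, 120}
PSO∖claimed = {001}

missing: P0.R0=0 P0.R1=0 P1.R0=1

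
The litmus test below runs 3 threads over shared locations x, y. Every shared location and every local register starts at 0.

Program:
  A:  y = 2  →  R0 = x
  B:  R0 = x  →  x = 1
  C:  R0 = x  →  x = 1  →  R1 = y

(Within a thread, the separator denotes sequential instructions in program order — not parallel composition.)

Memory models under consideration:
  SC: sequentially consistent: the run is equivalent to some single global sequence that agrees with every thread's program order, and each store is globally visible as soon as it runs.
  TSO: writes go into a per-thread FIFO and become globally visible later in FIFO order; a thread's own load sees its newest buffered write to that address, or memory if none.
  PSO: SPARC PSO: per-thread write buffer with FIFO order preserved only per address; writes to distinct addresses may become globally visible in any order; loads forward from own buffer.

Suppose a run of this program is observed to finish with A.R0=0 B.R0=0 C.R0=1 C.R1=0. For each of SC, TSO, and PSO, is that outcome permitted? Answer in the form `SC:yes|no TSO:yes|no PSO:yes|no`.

SC:no TSO:yes PSO:yes

outcome vector order: (A.R0,B.R0,C.R0,C.R1)
SC: 9 outcomes — {<0 0 0 2> <0 0 1 2> <0 1 0 2> <1 0 0 0> <1 0 0 2> <1 0 1 0> <1 0 1 2> <1 1 0 0> <1 1 0 2>}
TSO: 12 outcomes — {<0 0 0 0> <0 0 0 2> <0 0 1 0> <0 0 1 2> <0 1 0 0> <0 1 0 2> <1 0 0 0> <1 0 0 2> <1 0 1 0> <1 0 1 2> <1 1 0 0> <1 1 0 2>}
PSO: 12 outcomes — {<0 0 0 0> <0 0 0 2> <0 0 1 0> <0 0 1 2> <0 1 0 0> <0 1 0 2> <1 0 0 0> <1 0 0 2> <1 0 1 0> <1 0 1 2> <1 1 0 0> <1 1 0 2>}
target <0 0 1 0> ∈ {TSO,PSO}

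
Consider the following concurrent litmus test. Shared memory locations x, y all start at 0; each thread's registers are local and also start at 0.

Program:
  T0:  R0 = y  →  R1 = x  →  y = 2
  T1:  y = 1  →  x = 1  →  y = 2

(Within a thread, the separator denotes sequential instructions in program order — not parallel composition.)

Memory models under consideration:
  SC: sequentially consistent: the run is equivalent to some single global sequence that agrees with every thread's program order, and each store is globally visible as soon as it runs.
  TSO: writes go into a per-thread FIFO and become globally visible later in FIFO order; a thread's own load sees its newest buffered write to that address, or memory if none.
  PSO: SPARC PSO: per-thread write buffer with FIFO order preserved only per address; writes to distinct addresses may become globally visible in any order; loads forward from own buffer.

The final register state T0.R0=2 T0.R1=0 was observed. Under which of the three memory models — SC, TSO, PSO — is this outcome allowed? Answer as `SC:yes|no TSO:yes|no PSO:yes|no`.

SC:no TSO:no PSO:yes

outcome vector order: (T0.R0,T0.R1)
[SC] allowed = {(0,0), (0,1), (1,0), (1,1), (2,1)}
[TSO] allowed = {(0,0), (0,1), (1,0), (1,1), (2,1)}
[PSO] allowed = {(0,0), (0,1), (1,0), (1,1), (2,0), (2,1)}
target (2,0) ∈ {PSO}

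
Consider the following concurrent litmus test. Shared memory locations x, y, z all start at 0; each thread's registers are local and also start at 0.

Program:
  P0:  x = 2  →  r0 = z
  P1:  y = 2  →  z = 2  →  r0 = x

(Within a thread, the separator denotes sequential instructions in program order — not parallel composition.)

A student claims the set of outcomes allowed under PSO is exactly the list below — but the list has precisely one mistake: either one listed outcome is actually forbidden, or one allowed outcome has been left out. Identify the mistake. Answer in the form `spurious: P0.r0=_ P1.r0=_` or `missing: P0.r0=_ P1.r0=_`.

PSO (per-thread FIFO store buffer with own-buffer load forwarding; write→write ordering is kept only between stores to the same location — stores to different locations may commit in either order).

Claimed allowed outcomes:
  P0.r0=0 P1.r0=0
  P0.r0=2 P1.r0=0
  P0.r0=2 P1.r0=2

outcome vector order: (P0.r0,P1.r0)
PSO (4): <0 0>; <0 2>; <2 0>; <2 2>
PSO∖claimed = {<0 2>}

missing: P0.r0=0 P1.r0=2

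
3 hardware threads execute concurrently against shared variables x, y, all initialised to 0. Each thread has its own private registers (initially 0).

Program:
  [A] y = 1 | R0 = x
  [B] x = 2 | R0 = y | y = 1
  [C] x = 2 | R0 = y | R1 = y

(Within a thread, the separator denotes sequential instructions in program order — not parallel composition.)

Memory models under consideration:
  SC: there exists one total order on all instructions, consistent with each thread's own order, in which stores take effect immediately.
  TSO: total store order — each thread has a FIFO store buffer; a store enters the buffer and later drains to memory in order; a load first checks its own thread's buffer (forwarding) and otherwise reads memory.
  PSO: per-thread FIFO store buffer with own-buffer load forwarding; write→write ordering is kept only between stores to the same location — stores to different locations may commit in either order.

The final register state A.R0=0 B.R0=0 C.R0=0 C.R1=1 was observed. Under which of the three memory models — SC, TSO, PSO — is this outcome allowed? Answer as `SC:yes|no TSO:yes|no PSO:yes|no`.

SC:no TSO:yes PSO:yes

outcome vector order: (A.R0,B.R0,C.R0,C.R1)
SC (7): 0111, 2000, 2001, 2011, 2100, 2101, 2111
TSO (12): 0000, 0001, 0011, 0100, 0101, 0111, 2000, 2001, 2011, 2100, 2101, 2111
PSO (12): 0000, 0001, 0011, 0100, 0101, 0111, 2000, 2001, 2011, 2100, 2101, 2111
target 0001 ∈ {TSO,PSO}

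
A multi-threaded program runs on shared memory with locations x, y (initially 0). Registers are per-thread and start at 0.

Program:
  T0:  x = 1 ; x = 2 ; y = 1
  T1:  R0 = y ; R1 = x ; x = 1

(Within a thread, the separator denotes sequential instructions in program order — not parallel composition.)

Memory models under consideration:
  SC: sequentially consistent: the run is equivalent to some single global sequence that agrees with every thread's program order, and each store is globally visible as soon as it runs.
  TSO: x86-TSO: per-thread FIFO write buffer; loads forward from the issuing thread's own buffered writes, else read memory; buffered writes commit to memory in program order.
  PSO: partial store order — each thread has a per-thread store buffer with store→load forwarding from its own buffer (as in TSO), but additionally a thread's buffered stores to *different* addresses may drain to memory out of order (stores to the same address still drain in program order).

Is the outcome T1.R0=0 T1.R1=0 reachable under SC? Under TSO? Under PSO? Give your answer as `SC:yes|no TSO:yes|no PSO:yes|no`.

SC:yes TSO:yes PSO:yes

outcome vector order: (T1.R0,T1.R1)
SC (4): <0 0>; <0 1>; <0 2>; <1 2>
TSO (4): <0 0>; <0 1>; <0 2>; <1 2>
PSO (6): <0 0>; <0 1>; <0 2>; <1 0>; <1 1>; <1 2>
target <0 0> ∈ {SC,TSO,PSO}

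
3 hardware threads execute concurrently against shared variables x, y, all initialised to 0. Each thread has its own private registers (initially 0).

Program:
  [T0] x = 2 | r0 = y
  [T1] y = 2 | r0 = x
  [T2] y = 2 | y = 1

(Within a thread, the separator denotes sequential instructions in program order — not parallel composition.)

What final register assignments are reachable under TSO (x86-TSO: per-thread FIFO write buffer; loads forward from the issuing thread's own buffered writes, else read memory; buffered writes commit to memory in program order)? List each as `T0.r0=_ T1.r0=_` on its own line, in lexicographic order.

outcome vector order: (T0.r0,T1.r0)
|TSO outcomes| = 6

T0.r0=0 T1.r0=0
T0.r0=0 T1.r0=2
T0.r0=1 T1.r0=0
T0.r0=1 T1.r0=2
T0.r0=2 T1.r0=0
T0.r0=2 T1.r0=2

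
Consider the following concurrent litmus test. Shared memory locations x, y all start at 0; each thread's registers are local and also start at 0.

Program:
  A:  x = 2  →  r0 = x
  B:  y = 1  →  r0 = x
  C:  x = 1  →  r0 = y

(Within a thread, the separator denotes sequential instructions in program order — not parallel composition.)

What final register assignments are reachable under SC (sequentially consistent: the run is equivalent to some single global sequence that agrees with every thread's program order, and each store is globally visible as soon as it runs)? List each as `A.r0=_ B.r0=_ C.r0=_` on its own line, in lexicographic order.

A.r0=1 B.r0=0 C.r0=1
A.r0=1 B.r0=1 C.r0=0
A.r0=1 B.r0=1 C.r0=1
A.r0=1 B.r0=2 C.r0=1
A.r0=2 B.r0=0 C.r0=1
A.r0=2 B.r0=1 C.r0=0
A.r0=2 B.r0=1 C.r0=1
A.r0=2 B.r0=2 C.r0=0
A.r0=2 B.r0=2 C.r0=1

outcome vector order: (A.r0,B.r0,C.r0)
|SC outcomes| = 9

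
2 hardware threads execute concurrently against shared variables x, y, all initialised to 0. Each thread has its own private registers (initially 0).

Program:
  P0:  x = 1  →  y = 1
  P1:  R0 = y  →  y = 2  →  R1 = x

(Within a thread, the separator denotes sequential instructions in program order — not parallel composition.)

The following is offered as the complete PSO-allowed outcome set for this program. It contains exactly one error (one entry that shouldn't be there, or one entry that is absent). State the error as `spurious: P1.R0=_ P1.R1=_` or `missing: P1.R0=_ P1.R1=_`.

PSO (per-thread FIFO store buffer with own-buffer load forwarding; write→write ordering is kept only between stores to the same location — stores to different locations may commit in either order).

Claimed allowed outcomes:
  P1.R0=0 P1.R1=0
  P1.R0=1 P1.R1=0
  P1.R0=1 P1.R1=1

missing: P1.R0=0 P1.R1=1

outcome vector order: (P1.R0,P1.R1)
PSO: 4 outcomes — {(0,0), (0,1), (1,0), (1,1)}
PSO∖claimed = {(0,1)}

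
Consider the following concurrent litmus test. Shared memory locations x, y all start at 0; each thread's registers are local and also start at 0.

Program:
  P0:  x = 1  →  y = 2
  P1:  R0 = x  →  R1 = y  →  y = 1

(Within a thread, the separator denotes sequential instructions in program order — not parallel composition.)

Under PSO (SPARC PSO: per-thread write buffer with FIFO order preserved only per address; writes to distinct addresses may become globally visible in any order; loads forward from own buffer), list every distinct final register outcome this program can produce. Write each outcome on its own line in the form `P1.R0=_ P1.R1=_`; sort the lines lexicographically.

outcome vector order: (P1.R0,P1.R1)
|PSO outcomes| = 4

P1.R0=0 P1.R1=0
P1.R0=0 P1.R1=2
P1.R0=1 P1.R1=0
P1.R0=1 P1.R1=2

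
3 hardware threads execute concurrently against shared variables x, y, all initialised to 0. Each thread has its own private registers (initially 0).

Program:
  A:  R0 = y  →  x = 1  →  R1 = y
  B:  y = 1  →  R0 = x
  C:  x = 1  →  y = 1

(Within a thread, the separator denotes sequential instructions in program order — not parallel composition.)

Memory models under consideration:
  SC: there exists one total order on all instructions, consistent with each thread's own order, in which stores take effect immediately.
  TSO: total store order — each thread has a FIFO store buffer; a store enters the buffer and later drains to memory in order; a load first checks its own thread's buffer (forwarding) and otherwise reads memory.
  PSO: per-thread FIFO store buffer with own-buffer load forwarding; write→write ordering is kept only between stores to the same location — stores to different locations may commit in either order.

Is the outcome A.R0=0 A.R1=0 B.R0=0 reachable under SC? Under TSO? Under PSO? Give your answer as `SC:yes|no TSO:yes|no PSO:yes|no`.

SC:no TSO:yes PSO:yes

outcome vector order: (A.R0,A.R1,B.R0)
SC (5): 001 010 011 110 111
TSO (6): 000 001 010 011 110 111
PSO (6): 000 001 010 011 110 111
target 000 ∈ {TSO,PSO}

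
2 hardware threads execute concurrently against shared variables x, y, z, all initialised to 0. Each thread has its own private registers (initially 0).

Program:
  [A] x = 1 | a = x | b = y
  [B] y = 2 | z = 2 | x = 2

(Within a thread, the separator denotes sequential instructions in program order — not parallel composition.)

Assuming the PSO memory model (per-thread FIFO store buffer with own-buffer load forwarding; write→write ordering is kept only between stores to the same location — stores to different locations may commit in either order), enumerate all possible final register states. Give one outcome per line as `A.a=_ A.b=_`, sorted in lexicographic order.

A.a=1 A.b=0
A.a=1 A.b=2
A.a=2 A.b=0
A.a=2 A.b=2

outcome vector order: (A.a,A.b)
|PSO outcomes| = 4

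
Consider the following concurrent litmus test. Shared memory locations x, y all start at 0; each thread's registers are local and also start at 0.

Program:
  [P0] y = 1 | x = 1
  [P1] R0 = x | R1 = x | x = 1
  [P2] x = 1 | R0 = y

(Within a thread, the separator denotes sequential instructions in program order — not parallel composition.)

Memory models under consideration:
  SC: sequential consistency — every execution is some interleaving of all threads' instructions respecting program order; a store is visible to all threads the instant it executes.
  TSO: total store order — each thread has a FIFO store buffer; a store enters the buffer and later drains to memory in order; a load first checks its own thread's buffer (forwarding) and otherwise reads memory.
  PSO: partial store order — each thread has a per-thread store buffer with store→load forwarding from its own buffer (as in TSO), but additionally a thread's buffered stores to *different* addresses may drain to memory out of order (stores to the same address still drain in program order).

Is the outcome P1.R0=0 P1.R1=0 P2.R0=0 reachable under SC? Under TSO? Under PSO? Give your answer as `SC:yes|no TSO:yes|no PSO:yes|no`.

outcome vector order: (P1.R0,P1.R1,P2.R0)
SC (6): <0 0 0> <0 0 1> <0 1 0> <0 1 1> <1 1 0> <1 1 1>
TSO (6): <0 0 0> <0 0 1> <0 1 0> <0 1 1> <1 1 0> <1 1 1>
PSO (6): <0 0 0> <0 0 1> <0 1 0> <0 1 1> <1 1 0> <1 1 1>
target <0 0 0> ∈ {SC,TSO,PSO}

SC:yes TSO:yes PSO:yes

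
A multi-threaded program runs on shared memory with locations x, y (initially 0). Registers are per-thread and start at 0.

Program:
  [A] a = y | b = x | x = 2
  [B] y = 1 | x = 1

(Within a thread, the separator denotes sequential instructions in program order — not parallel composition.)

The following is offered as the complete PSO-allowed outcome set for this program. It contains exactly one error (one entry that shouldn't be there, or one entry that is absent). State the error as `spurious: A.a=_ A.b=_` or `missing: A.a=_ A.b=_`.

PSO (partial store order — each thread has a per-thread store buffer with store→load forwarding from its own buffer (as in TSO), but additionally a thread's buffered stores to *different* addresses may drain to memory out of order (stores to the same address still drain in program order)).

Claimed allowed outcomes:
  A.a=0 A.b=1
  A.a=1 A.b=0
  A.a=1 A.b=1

missing: A.a=0 A.b=0

outcome vector order: (A.a,A.b)
under PSO → 00 01 10 11
PSO∖claimed = {00}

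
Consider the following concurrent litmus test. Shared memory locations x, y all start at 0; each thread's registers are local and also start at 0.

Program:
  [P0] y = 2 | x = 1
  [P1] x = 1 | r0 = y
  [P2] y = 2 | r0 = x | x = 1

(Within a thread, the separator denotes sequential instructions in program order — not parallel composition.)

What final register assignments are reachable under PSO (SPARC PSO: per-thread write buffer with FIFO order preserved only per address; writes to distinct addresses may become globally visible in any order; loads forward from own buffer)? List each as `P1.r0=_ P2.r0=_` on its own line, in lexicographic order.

P1.r0=0 P2.r0=0
P1.r0=0 P2.r0=1
P1.r0=2 P2.r0=0
P1.r0=2 P2.r0=1

outcome vector order: (P1.r0,P2.r0)
|PSO outcomes| = 4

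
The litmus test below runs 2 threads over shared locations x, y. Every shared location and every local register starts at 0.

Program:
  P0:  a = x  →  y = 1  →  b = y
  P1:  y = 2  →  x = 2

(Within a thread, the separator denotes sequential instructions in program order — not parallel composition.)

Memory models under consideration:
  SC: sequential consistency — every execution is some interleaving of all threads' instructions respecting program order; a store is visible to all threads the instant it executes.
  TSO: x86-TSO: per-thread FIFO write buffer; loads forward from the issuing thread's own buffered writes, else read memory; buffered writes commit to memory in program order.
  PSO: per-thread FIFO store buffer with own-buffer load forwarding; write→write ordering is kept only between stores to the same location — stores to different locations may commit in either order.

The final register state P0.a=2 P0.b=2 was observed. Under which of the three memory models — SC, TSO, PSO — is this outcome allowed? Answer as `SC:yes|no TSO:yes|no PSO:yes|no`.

SC:no TSO:no PSO:yes

outcome vector order: (P0.a,P0.b)
under SC → (0,1), (0,2), (2,1)
under TSO → (0,1), (0,2), (2,1)
under PSO → (0,1), (0,2), (2,1), (2,2)
target (2,2) ∈ {PSO}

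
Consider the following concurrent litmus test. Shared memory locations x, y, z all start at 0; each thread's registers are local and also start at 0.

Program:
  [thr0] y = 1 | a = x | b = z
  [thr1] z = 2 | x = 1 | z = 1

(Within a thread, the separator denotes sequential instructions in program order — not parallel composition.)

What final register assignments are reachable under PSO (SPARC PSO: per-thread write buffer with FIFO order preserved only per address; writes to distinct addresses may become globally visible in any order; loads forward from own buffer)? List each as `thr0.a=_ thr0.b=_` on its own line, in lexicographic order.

outcome vector order: (thr0.a,thr0.b)
|PSO outcomes| = 6

thr0.a=0 thr0.b=0
thr0.a=0 thr0.b=1
thr0.a=0 thr0.b=2
thr0.a=1 thr0.b=0
thr0.a=1 thr0.b=1
thr0.a=1 thr0.b=2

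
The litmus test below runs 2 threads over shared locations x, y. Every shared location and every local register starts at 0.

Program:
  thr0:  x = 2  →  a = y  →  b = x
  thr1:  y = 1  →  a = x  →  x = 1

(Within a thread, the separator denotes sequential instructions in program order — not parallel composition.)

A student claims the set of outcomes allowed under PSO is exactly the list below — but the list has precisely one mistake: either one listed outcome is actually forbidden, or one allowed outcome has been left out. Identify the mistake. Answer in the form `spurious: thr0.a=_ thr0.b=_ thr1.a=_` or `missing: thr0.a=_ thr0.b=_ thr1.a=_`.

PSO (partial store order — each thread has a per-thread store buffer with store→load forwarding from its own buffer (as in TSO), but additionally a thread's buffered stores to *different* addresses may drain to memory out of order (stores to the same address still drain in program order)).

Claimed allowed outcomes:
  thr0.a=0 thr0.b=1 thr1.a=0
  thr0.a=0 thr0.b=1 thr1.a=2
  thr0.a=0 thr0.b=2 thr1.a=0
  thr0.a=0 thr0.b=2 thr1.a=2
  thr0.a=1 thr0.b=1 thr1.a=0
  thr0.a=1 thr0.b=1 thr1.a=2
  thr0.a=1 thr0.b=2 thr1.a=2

outcome vector order: (thr0.a,thr0.b,thr1.a)
[PSO] allowed = {010, 012, 020, 022, 110, 112, 120, 122}
PSO∖claimed = {120}

missing: thr0.a=1 thr0.b=2 thr1.a=0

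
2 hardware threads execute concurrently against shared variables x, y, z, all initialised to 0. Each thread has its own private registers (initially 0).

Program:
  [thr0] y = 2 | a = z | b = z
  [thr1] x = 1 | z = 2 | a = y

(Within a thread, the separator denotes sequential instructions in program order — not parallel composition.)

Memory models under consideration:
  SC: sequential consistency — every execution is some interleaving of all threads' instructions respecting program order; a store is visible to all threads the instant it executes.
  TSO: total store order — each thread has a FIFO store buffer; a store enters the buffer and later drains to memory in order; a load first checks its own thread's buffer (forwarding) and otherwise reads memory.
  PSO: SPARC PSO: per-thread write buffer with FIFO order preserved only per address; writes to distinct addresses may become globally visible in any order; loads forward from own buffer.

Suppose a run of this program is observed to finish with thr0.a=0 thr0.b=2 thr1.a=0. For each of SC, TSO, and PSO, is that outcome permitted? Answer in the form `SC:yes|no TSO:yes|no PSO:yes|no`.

SC:no TSO:yes PSO:yes

outcome vector order: (thr0.a,thr0.b,thr1.a)
SC: 4 outcomes — {(0,0,2) (0,2,2) (2,2,0) (2,2,2)}
TSO: 6 outcomes — {(0,0,0) (0,0,2) (0,2,0) (0,2,2) (2,2,0) (2,2,2)}
PSO: 6 outcomes — {(0,0,0) (0,0,2) (0,2,0) (0,2,2) (2,2,0) (2,2,2)}
target (0,2,0) ∈ {TSO,PSO}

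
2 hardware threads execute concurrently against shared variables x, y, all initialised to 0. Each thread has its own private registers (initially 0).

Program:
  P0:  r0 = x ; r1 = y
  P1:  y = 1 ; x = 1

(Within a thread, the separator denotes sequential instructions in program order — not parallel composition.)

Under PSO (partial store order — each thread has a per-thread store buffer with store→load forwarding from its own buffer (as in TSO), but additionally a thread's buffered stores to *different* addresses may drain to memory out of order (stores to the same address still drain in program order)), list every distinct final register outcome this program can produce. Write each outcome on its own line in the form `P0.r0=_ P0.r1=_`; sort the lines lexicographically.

P0.r0=0 P0.r1=0
P0.r0=0 P0.r1=1
P0.r0=1 P0.r1=0
P0.r0=1 P0.r1=1

outcome vector order: (P0.r0,P0.r1)
|PSO outcomes| = 4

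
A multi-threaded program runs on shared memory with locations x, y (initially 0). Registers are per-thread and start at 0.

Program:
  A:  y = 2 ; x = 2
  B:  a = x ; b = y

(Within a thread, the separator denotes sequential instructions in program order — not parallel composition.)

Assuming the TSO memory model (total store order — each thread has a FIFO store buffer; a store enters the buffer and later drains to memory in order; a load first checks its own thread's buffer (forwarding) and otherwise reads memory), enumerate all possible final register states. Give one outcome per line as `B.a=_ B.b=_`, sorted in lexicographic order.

outcome vector order: (B.a,B.b)
|TSO outcomes| = 3

B.a=0 B.b=0
B.a=0 B.b=2
B.a=2 B.b=2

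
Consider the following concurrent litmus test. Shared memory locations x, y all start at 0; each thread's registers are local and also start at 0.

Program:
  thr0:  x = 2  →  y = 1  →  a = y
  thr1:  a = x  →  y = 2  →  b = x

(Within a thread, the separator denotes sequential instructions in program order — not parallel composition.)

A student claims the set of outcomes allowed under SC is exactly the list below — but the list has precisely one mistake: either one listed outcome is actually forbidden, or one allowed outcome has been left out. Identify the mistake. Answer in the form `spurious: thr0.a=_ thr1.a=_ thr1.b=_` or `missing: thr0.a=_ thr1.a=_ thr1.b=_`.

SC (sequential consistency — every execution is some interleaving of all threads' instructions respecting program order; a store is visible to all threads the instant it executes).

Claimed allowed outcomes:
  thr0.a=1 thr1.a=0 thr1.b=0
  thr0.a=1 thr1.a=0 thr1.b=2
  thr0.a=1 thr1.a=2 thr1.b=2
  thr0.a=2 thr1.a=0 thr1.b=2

missing: thr0.a=2 thr1.a=2 thr1.b=2

outcome vector order: (thr0.a,thr1.a,thr1.b)
under SC → 100; 102; 122; 202; 222
SC∖claimed = {222}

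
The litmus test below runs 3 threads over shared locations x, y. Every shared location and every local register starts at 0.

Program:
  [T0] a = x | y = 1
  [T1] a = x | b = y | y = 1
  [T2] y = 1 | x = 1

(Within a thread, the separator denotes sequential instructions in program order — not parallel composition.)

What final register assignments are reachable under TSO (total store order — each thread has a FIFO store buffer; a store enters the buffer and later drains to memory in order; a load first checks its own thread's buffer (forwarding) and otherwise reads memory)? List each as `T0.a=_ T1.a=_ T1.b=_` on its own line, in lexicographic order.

T0.a=0 T1.a=0 T1.b=0
T0.a=0 T1.a=0 T1.b=1
T0.a=0 T1.a=1 T1.b=1
T0.a=1 T1.a=0 T1.b=0
T0.a=1 T1.a=0 T1.b=1
T0.a=1 T1.a=1 T1.b=1

outcome vector order: (T0.a,T1.a,T1.b)
|TSO outcomes| = 6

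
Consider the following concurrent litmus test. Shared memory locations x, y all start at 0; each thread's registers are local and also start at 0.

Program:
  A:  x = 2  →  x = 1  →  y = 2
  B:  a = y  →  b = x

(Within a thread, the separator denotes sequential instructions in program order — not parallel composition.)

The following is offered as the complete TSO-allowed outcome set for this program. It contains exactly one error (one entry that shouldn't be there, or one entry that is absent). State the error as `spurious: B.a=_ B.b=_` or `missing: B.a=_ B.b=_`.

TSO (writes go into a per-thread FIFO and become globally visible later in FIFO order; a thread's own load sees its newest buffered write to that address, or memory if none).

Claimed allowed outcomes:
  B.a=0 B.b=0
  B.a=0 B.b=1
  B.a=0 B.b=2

outcome vector order: (B.a,B.b)
[TSO] allowed = {<0 0>, <0 1>, <0 2>, <2 1>}
TSO∖claimed = {<2 1>}

missing: B.a=2 B.b=1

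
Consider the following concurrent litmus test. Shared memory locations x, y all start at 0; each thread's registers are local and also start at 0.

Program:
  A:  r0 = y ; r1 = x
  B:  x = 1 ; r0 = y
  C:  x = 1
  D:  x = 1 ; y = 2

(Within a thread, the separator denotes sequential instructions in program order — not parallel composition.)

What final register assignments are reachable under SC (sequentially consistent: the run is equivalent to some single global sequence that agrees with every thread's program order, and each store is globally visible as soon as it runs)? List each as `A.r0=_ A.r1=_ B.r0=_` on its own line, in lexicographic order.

A.r0=0 A.r1=0 B.r0=0
A.r0=0 A.r1=0 B.r0=2
A.r0=0 A.r1=1 B.r0=0
A.r0=0 A.r1=1 B.r0=2
A.r0=2 A.r1=1 B.r0=0
A.r0=2 A.r1=1 B.r0=2

outcome vector order: (A.r0,A.r1,B.r0)
|SC outcomes| = 6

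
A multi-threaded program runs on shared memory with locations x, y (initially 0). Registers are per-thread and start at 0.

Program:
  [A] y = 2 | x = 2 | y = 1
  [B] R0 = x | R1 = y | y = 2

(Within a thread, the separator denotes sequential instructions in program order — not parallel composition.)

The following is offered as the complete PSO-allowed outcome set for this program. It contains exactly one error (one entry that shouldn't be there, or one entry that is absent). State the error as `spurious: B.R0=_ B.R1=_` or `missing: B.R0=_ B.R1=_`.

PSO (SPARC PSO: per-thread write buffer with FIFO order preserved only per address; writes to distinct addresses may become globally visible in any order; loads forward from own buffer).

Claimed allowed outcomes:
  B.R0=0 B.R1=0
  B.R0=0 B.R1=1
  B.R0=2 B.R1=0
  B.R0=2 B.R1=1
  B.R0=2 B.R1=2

outcome vector order: (B.R0,B.R1)
under PSO → 00, 01, 02, 20, 21, 22
PSO∖claimed = {02}

missing: B.R0=0 B.R1=2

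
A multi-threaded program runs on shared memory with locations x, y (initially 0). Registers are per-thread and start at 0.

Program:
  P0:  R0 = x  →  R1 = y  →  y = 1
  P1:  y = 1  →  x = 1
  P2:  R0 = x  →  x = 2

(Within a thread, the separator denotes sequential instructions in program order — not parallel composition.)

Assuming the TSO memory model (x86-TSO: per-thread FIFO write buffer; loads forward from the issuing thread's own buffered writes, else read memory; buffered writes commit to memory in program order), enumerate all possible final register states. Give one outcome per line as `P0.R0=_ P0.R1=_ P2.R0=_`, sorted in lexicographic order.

P0.R0=0 P0.R1=0 P2.R0=0
P0.R0=0 P0.R1=0 P2.R0=1
P0.R0=0 P0.R1=1 P2.R0=0
P0.R0=0 P0.R1=1 P2.R0=1
P0.R0=1 P0.R1=1 P2.R0=0
P0.R0=1 P0.R1=1 P2.R0=1
P0.R0=2 P0.R1=0 P2.R0=0
P0.R0=2 P0.R1=1 P2.R0=0
P0.R0=2 P0.R1=1 P2.R0=1

outcome vector order: (P0.R0,P0.R1,P2.R0)
|TSO outcomes| = 9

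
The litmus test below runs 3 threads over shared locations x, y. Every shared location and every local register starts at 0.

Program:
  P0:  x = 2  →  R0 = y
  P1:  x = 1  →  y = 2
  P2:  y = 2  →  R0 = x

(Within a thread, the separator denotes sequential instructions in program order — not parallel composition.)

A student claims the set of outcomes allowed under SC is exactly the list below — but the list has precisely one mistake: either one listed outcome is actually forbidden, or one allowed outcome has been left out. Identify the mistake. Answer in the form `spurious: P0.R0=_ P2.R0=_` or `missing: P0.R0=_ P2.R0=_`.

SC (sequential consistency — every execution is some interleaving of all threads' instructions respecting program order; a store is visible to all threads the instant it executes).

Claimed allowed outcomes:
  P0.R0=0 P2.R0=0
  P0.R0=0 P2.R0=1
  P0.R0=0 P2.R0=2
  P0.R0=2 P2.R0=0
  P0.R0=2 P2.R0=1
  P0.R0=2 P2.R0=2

spurious: P0.R0=0 P2.R0=0

outcome vector order: (P0.R0,P2.R0)
SC (5): 01 02 20 21 22
claimed∖SC = {00}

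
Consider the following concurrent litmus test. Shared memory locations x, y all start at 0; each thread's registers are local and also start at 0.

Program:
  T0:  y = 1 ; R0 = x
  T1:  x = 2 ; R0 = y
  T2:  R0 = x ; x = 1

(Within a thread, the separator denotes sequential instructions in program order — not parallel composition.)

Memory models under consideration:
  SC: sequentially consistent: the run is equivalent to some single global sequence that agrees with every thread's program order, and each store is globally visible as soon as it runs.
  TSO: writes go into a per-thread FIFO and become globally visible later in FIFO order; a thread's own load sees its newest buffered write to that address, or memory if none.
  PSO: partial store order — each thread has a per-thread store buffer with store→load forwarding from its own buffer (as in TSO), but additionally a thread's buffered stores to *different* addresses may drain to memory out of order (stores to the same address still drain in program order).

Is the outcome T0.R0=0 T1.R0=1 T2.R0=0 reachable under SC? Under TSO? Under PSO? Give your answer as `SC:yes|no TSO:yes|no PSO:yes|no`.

outcome vector order: (T0.R0,T1.R0,T2.R0)
[SC] allowed = {0/1/0, 0/1/2, 1/0/0, 1/0/2, 1/1/0, 1/1/2, 2/0/0, 2/0/2, 2/1/0, 2/1/2}
[TSO] allowed = {0/0/0, 0/0/2, 0/1/0, 0/1/2, 1/0/0, 1/0/2, 1/1/0, 1/1/2, 2/0/0, 2/0/2, 2/1/0, 2/1/2}
[PSO] allowed = {0/0/0, 0/0/2, 0/1/0, 0/1/2, 1/0/0, 1/0/2, 1/1/0, 1/1/2, 2/0/0, 2/0/2, 2/1/0, 2/1/2}
target 0/1/0 ∈ {SC,TSO,PSO}

SC:yes TSO:yes PSO:yes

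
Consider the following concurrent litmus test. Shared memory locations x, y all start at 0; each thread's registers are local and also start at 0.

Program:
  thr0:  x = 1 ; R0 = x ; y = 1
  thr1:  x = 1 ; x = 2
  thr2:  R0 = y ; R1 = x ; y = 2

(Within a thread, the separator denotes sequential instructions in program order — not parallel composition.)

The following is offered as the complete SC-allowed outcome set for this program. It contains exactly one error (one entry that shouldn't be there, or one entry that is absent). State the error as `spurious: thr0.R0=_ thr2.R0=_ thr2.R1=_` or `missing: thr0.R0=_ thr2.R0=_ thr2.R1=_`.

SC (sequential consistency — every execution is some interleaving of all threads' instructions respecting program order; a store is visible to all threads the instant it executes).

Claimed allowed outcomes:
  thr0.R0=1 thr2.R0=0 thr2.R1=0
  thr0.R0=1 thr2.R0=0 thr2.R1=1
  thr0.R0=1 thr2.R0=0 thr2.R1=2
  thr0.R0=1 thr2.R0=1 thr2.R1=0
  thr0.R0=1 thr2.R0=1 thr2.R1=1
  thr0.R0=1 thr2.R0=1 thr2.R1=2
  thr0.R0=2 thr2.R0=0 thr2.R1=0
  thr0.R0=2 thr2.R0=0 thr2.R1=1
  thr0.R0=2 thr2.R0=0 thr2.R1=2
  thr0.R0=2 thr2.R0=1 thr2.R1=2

spurious: thr0.R0=1 thr2.R0=1 thr2.R1=0

outcome vector order: (thr0.R0,thr2.R0,thr2.R1)
SC (9): 100 101 102 111 112 200 201 202 212
claimed∖SC = {110}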